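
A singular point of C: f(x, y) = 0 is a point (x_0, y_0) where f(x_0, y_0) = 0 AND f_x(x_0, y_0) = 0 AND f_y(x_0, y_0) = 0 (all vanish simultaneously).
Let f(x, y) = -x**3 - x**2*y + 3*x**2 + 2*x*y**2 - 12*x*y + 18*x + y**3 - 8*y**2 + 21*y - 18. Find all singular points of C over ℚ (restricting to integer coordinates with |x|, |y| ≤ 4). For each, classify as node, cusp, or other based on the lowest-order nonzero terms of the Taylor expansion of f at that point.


Singular points: {(0, 3)}; classification: cusp.

Compute partial derivatives:
  f_x = -3*x**2 - 2*x*y + 6*x + 2*y**2 - 12*y + 18.
  f_y = -x**2 + 4*x*y - 12*x + 3*y**2 - 16*y + 21.
Scan x_0 ∈ {−4, ..., 4}. For each x_0, f_y(x_0, y) is a polynomial in y; find its integer roots y ∈ {−4, ..., 4}, then test f_x and f at those candidates.
  x = -4: f_y(-4, y) = 3*y**2 - 32*y + 53; no integer root y with |y| ≤ 4.
  x = -3: f_y(-3, y) = 3*y**2 - 28*y + 48; no integer root y with |y| ≤ 4.
  x = -2: f_y(-2, y) = 3*y**2 - 24*y + 41; no integer root y with |y| ≤ 4.
  x = -1: f_y(-1, y) = 3*y**2 - 20*y + 32; vanishes at y ∈ {4}. (-1, 4): f_x = 1 ≠ 0.
  x = 0: f_y(0, y) = 3*y**2 - 16*y + 21; vanishes at y ∈ {3}. (0, 3): f_x = 0, f = 0 — SINGULAR.
  x = 1: f_y(1, y) = 3*y**2 - 12*y + 8; no integer root y with |y| ≤ 4.
  x = 2: f_y(2, y) = 3*y**2 - 8*y - 7; no integer root y with |y| ≤ 4.
  x = 3: f_y(3, y) = 3*y**2 - 4*y - 24; no integer root y with |y| ≤ 4.
  x = 4: f_y(4, y) = 3*y**2 - 43; no integer root y with |y| ≤ 4.
Only singular point on the grid: (0, 3).
Classify: substitute x = 0 + u, y = 3 + v and expand: f = -u**3 - u**2*v + 2*u*v**2 + v**3 + v**2.
No constant or linear terms (consistent with a singular point). Quadratic part: v**2. Cubic part: -u**3 - u**2*v + 2*u*v**2 + v**3.
The quadratic part v**2 is a perfect square, so there is a single (double) tangent line v = 0, i.e. y = 3. Restricting the cubic part to that line (v = 0) leaves -u**3 ≠ 0, so f is not divisible by v and the branch is v² ≈ u**3 to lowest order — this is a cusp.
Classification: cusp.


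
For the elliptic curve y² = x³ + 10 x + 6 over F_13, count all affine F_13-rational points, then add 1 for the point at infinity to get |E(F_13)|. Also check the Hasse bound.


Affine points = {(1, 2), (1, 11), (5, 5), (5, 8), (6, 3), (6, 10), (7, 4), (7, 9), (8, 0), (10, 1), (10, 12), (11, 2), (11, 11)}; affine count = 13; |E(F_13)| = 14.

Discriminant check: Δ ∝ 4a³ + 27b² = 4·10³ + 27·6² = 4·1000 + 27·36 ≡ 6 (mod 13). Nonzero ⇒ E is nonsingular.
For each x ∈ F_13, compute rhs = x³ + 10·x + 6 mod 13, then count y ∈ F_13 with y² ≡ rhs.
  x = 0: rhs = 6, matching y values: none (0 points).
  x = 1: rhs = 4, matching y values: 2, 11 (2 points).
  x = 2: rhs = 8, matching y values: none (0 points).
  x = 3: rhs = 11, matching y values: none (0 points).
  x = 4: rhs = 6, matching y values: none (0 points).
  x = 5: rhs = 12, matching y values: 5, 8 (2 points).
  x = 6: rhs = 9, matching y values: 3, 10 (2 points).
  x = 7: rhs = 3, matching y values: 4, 9 (2 points).
  x = 8: rhs = 0, matching y values: 0 (1 points).
  x = 9: rhs = 6, matching y values: none (0 points).
  x = 10: rhs = 1, matching y values: 1, 12 (2 points).
  x = 11: rhs = 4, matching y values: 2, 11 (2 points).
  x = 12: rhs = 8, matching y values: none (0 points).
Total affine count: 13.
Full point count |E(F_13)| = 13 + 1 = 14.
Hasse bound: |14 − (13+1)| = |0| = 0 ≤ 2√13 ≈ 7.2111 ✓.


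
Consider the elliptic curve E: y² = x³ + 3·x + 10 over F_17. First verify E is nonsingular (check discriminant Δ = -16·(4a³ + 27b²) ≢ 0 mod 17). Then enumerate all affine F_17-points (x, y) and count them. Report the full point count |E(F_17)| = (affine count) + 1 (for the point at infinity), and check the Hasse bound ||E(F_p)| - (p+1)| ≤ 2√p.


Affine points = {(4, 1), (4, 16), (7, 0), (8, 6), (8, 11), (9, 1), (9, 16), (13, 6), (13, 11), (14, 5), (14, 12), (15, 8), (15, 9)}; affine count = 13; |E(F_17)| = 14.

Discriminant check: Δ ∝ 4a³ + 27b² = 4·3³ + 27·10² = 4·27 + 27·100 ≡ 3 (mod 17). Nonzero ⇒ E is nonsingular.
For each x ∈ F_17, compute rhs = x³ + 3·x + 10 mod 17, then count y ∈ F_17 with y² ≡ rhs.
  x = 0: rhs = 10, matching y values: none (0 points).
  x = 1: rhs = 14, matching y values: none (0 points).
  x = 2: rhs = 7, matching y values: none (0 points).
  x = 3: rhs = 12, matching y values: none (0 points).
  x = 4: rhs = 1, matching y values: 1, 16 (2 points).
  x = 5: rhs = 14, matching y values: none (0 points).
  x = 6: rhs = 6, matching y values: none (0 points).
  x = 7: rhs = 0, matching y values: 0 (1 points).
  x = 8: rhs = 2, matching y values: 6, 11 (2 points).
  x = 9: rhs = 1, matching y values: 1, 16 (2 points).
  x = 10: rhs = 3, matching y values: none (0 points).
  x = 11: rhs = 14, matching y values: none (0 points).
  x = 12: rhs = 6, matching y values: none (0 points).
  x = 13: rhs = 2, matching y values: 6, 11 (2 points).
  x = 14: rhs = 8, matching y values: 5, 12 (2 points).
  x = 15: rhs = 13, matching y values: 8, 9 (2 points).
  x = 16: rhs = 6, matching y values: none (0 points).
Total affine count: 13.
Full point count |E(F_17)| = 13 + 1 = 14.
Hasse bound: |14 − (17+1)| = |-4| = 4 ≤ 2√17 ≈ 8.2462 ✓.


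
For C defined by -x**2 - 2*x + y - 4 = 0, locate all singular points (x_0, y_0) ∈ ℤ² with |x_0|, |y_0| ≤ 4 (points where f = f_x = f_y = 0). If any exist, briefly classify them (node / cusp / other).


No singular points in the scanned grid; C is smooth there.

Compute partial derivatives:
  f_x = -2*x - 2.
  f_y = 1.
f_y = 1 is a nonzero constant, so f_y never vanishes: no point (x, y) can satisfy f = f_x = f_y = 0. In particular no (x, y) ∈ {−4, ..., 4}² is singular; the curve is smooth.


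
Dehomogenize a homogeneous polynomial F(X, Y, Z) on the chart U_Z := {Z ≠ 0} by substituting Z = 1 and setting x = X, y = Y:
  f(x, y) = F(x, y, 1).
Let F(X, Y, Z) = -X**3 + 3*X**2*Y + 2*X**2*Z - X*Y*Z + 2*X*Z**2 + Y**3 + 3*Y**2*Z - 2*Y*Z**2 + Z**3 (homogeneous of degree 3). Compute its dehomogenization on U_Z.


f(x, y) = -x**3 + 3*x**2*y + 2*x**2 - x*y + 2*x + y**3 + 3*y**2 - 2*y + 1

On U_Z we set Z = 1. Each monomial c·X^i·Y^j·Z^k in F becomes c·x^i·y^j·1^k = c·x^i·y^j.
Substituting Z = 1: F(X, Y, 1) = -x**3 + 3*x**2*y + 2*x**2 - x*y + 2*x + y**3 + 3*y**2 - 2*y + 1.
Note: deg(f) ≤ deg(F) = 3; strict inequality happens when F is divisible by Z (lost terms).


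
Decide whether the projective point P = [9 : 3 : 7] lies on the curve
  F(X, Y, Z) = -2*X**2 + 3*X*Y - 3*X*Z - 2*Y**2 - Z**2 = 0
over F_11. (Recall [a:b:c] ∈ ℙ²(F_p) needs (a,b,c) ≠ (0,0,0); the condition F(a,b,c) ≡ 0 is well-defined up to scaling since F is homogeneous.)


F(9,3,7) ≡ 4 (mod 11); P is NOT on the curve.

Evaluate F(9, 3, 7) term-by-term (mod 11).
  -2*X**2 ↦ -2·81·1·1 = -162
  3*X*Y ↦ 3·9·3·1 = 81
  -3*X*Z ↦ -3·9·1·7 = -189
  -2*Y**2 ↦ -2·1·9·1 = -18
  -Z**2 ↦ -1·1·1·49 = -49
Sum: F(9, 3, 7) = (-162) + (81) + (-189) + (-18) + (-49) = -337.
Reducing mod 11: -337 ≡ 4 (mod 11).
Since F(a, b, c) ≡ 4 ≠ 0 (mod 11), P does NOT lie on the curve.


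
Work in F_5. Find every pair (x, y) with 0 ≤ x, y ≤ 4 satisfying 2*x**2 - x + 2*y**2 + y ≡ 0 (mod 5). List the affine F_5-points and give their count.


Affine F_5-points: {(0, 0), (0, 2), (3, 0), (3, 2)}; count = 4.

For each of the 25 pairs (x, y) ∈ F_5², evaluate f(x, y) mod 5. Record the zeros.
  x = 0: [0↦0, 1↦3, 2↦0, 3↦1, 4↦1]  zeros at y ∈ {0, 2}
  x = 1: [0↦1, 1↦4, 2↦1, 3↦2, 4↦2]  zeros at y ∈ ∅
  x = 2: [0↦1, 1↦4, 2↦1, 3↦2, 4↦2]  zeros at y ∈ ∅
  x = 3: [0↦0, 1↦3, 2↦0, 3↦1, 4↦1]  zeros at y ∈ {0, 2}
  x = 4: [0↦3, 1↦1, 2↦3, 3↦4, 4↦4]  zeros at y ∈ ∅
Collecting zeros: affine points = {(0, 0), (0, 2), (3, 0), (3, 2)}.
Total count |C(F_5)_aff| = 4.


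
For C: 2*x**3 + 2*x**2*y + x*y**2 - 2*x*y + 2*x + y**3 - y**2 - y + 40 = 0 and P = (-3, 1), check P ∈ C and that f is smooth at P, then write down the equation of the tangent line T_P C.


Tangent line at P: 43*x + 18*y + 111 = 0.

Step 1: f(-3, 1) = 0, so P lies on C.
Step 2: partial derivatives
  f_x(x, y) = 6*x**2 + 4*x*y + y**2 - 2*y + 2, f_y(x, y) = 2*x**2 + 2*x*y - 2*x + 3*y**2 - 2*y - 1.
  f_x(P) = 43, f_y(P) = 18 (gradient nonzero, so P is smooth).
Step 3: tangent line at P: 43·(x − -3) + 18·(y − 1) = 0.
Expanding: 43*x + 18*y + 111 = 0.


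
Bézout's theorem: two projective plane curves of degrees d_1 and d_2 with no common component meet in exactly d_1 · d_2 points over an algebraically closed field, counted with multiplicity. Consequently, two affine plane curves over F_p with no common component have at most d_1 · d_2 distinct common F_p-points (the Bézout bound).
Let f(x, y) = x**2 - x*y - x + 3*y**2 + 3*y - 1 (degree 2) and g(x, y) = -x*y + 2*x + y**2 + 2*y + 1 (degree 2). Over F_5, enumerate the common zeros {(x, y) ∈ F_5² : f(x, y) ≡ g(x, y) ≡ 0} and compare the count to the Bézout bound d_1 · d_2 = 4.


Common zeros: ∅; count = 0; Bézout bound = 4.

deg(f) = 2, deg(g) = 2, so Bézout bound = 4.
Scan x ∈ F_5. For each x, list the y ∈ F_5 with f(x, y) ≡ 0 and those with g(x, y) ≡ 0 (mod 5); the common zeros in that column are the intersection.
  x = 0: f ≡ 0 at y ∈ {1, 3}; g ≡ 0 at y ∈ {4}; common: ∅.
  x = 1: f ≡ 0 at y ∈ {2, 4}; g ≡ 0 at y ∈ {1, 3}; common: ∅.
  x = 2: f ≡ 0 at y ∈ {1, 2}; g ≡ 0 at y ∈ {0}; common: ∅.
  x = 3: f ≡ 0 at y ∈ {0}; g ≡ 0 at y ∈ ∅; common: ∅.
  x = 4: f ≡ 0 at y ∈ {3, 4}; g ≡ 0 at y ∈ ∅; common: ∅.
Collecting: common zeros = ∅, so the count is 0.
Comparison with the Bézout bound: 0 ≤ 4 = deg(f)·deg(g), as expected for curves with no common component (the affine F_5-count falls short of the bound because intersections may lie at infinity, over extension fields, or carry multiplicity).


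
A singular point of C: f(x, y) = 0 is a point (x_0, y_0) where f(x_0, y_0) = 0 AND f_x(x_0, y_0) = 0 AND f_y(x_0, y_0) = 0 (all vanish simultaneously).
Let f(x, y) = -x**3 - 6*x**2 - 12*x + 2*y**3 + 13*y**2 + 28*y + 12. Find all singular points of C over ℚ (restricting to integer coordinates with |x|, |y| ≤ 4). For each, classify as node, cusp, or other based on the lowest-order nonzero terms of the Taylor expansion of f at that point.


Singular points: {(-2, -2)}; classification: cusp.

Compute partial derivatives:
  f_x = -3*x**2 - 12*x - 12.
  f_y = 6*y**2 + 26*y + 28.
Scan x_0 ∈ {−4, ..., 4}. For each x_0, f_y(x_0, y) is a polynomial in y; find its integer roots y ∈ {−4, ..., 4}, then test f_x and f at those candidates.
  x = -4: f_y(-4, y) = 6*y**2 + 26*y + 28; vanishes at y ∈ {-2}. (-4, -2): f_x = -12 ≠ 0.
  x = -3: f_y(-3, y) = 6*y**2 + 26*y + 28; vanishes at y ∈ {-2}. (-3, -2): f_x = -3 ≠ 0.
  x = -2: f_y(-2, y) = 6*y**2 + 26*y + 28; vanishes at y ∈ {-2}. (-2, -2): f_x = 0, f = 0 — SINGULAR.
  x = -1: f_y(-1, y) = 6*y**2 + 26*y + 28; vanishes at y ∈ {-2}. (-1, -2): f_x = -3 ≠ 0.
  x = 0: f_y(0, y) = 6*y**2 + 26*y + 28; vanishes at y ∈ {-2}. (0, -2): f_x = -12 ≠ 0.
  x = 1: f_y(1, y) = 6*y**2 + 26*y + 28; vanishes at y ∈ {-2}. (1, -2): f_x = -27 ≠ 0.
  x = 2: f_y(2, y) = 6*y**2 + 26*y + 28; vanishes at y ∈ {-2}. (2, -2): f_x = -48 ≠ 0.
  x = 3: f_y(3, y) = 6*y**2 + 26*y + 28; vanishes at y ∈ {-2}. (3, -2): f_x = -75 ≠ 0.
  x = 4: f_y(4, y) = 6*y**2 + 26*y + 28; vanishes at y ∈ {-2}. (4, -2): f_x = -108 ≠ 0.
Only singular point on the grid: (-2, -2).
Classify: substitute x = -2 + u, y = -2 + v and expand: f = -u**3 + 2*v**3 + v**2.
No constant or linear terms (consistent with a singular point). Quadratic part: v**2. Cubic part: -u**3 + 2*v**3.
The quadratic part v**2 is a perfect square, so there is a single (double) tangent line v = 0, i.e. y = -2. Restricting the cubic part to that line (v = 0) leaves -u**3 ≠ 0, so f is not divisible by v and the branch is v² ≈ u**3 to lowest order — this is a cusp.
Classification: cusp.


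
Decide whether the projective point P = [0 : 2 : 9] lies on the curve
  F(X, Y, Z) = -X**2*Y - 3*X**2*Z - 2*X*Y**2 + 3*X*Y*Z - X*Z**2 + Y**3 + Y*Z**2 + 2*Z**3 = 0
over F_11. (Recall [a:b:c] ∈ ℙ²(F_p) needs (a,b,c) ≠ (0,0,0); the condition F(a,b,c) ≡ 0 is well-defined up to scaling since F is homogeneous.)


F(0,2,9) ≡ 0 (mod 11); P is on the curve.

Evaluate F(0, 2, 9) term-by-term (mod 11).
  -X**2*Y ↦ -1·0·2·1 = 0
  -3*X**2*Z ↦ -3·0·1·9 = 0
  -2*X*Y**2 ↦ -2·0·4·1 = 0
  3*X*Y*Z ↦ 3·0·2·9 = 0
  -X*Z**2 ↦ -1·0·1·81 = 0
  Y**3 ↦ 1·1·8·1 = 8
  Y*Z**2 ↦ 1·1·2·81 = 162
  2*Z**3 ↦ 2·1·1·729 = 1458
Sum: F(0, 2, 9) = (0) + (0) + (0) + (0) + (0) + (8) + (162) + (1458) = 1628.
Reducing mod 11: 1628 ≡ 0 (mod 11).
Since F(a, b, c) ≡ 0 (mod 11), P lies on the curve.


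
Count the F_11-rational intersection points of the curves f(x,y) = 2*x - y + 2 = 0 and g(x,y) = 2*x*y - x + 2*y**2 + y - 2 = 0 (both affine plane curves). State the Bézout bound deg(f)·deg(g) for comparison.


Common zeros: ∅; count = 0; Bézout bound = 2.

deg(f) = 1, deg(g) = 2, so Bézout bound = 2.
Scan x ∈ F_11. For each x, list the y ∈ F_11 with f(x, y) ≡ 0 and those with g(x, y) ≡ 0 (mod 11); the common zeros in that column are the intersection.
  x = 0: f ≡ 0 at y ∈ {2}; g ≡ 0 at y ∈ ∅; common: ∅.
  x = 1: f ≡ 0 at y ∈ {4}; g ≡ 0 at y ∈ {2}; common: ∅.
  x = 2: f ≡ 0 at y ∈ {6}; g ≡ 0 at y ∈ ∅; common: ∅.
  x = 3: f ≡ 0 at y ∈ {8}; g ≡ 0 at y ∈ {4, 9}; common: ∅.
  x = 4: f ≡ 0 at y ∈ {10}; g ≡ 0 at y ∈ ∅; common: ∅.
  x = 5: f ≡ 0 at y ∈ {1}; g ≡ 0 at y ∈ {3, 8}; common: ∅.
  x = 6: f ≡ 0 at y ∈ {3}; g ≡ 0 at y ∈ ∅; common: ∅.
  x = 7: f ≡ 0 at y ∈ {5}; g ≡ 0 at y ∈ {10}; common: ∅.
  x = 8: f ≡ 0 at y ∈ {7}; g ≡ 0 at y ∈ ∅; common: ∅.
  x = 9: f ≡ 0 at y ∈ {9}; g ≡ 0 at y ∈ {0, 7}; common: ∅.
  x = 10: f ≡ 0 at y ∈ {0}; g ≡ 0 at y ∈ {1, 5}; common: ∅.
Collecting: common zeros = ∅, so the count is 0.
Comparison with the Bézout bound: 0 ≤ 2 = deg(f)·deg(g), as expected for curves with no common component (the affine F_11-count falls short of the bound because intersections may lie at infinity, over extension fields, or carry multiplicity).


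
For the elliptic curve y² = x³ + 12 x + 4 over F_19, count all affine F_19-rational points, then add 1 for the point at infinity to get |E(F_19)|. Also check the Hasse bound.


Affine points = {(0, 2), (0, 17), (1, 6), (1, 13), (2, 6), (2, 13), (6, 8), (6, 11), (8, 2), (8, 17), (9, 9), (9, 10), (11, 2), (11, 17), (13, 1), (13, 18), (14, 3), (14, 16), (15, 5), (15, 14), (16, 6), (16, 13)}; affine count = 22; |E(F_19)| = 23.

Discriminant check: Δ ∝ 4a³ + 27b² = 4·12³ + 27·4² = 4·1728 + 27·16 ≡ 10 (mod 19). Nonzero ⇒ E is nonsingular.
For each x ∈ F_19, compute rhs = x³ + 12·x + 4 mod 19, then count y ∈ F_19 with y² ≡ rhs.
  x = 0: rhs = 4, matching y values: 2, 17 (2 points).
  x = 1: rhs = 17, matching y values: 6, 13 (2 points).
  x = 2: rhs = 17, matching y values: 6, 13 (2 points).
  x = 3: rhs = 10, matching y values: none (0 points).
  x = 4: rhs = 2, matching y values: none (0 points).
  x = 5: rhs = 18, matching y values: none (0 points).
  x = 6: rhs = 7, matching y values: 8, 11 (2 points).
  x = 7: rhs = 13, matching y values: none (0 points).
  x = 8: rhs = 4, matching y values: 2, 17 (2 points).
  x = 9: rhs = 5, matching y values: 9, 10 (2 points).
  x = 10: rhs = 3, matching y values: none (0 points).
  x = 11: rhs = 4, matching y values: 2, 17 (2 points).
  x = 12: rhs = 14, matching y values: none (0 points).
  x = 13: rhs = 1, matching y values: 1, 18 (2 points).
  x = 14: rhs = 9, matching y values: 3, 16 (2 points).
  x = 15: rhs = 6, matching y values: 5, 14 (2 points).
  x = 16: rhs = 17, matching y values: 6, 13 (2 points).
  x = 17: rhs = 10, matching y values: none (0 points).
  x = 18: rhs = 10, matching y values: none (0 points).
Total affine count: 22.
Full point count |E(F_19)| = 22 + 1 = 23.
Hasse bound: |23 − (19+1)| = |3| = 3 ≤ 2√19 ≈ 8.7178 ✓.


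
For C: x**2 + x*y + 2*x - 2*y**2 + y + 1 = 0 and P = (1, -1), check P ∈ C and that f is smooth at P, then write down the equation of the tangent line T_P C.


Tangent line at P: 3*x + 6*y + 3 = 0.

Step 1: f(1, -1) = 0, so P lies on C.
Step 2: partial derivatives
  f_x(x, y) = 2*x + y + 2, f_y(x, y) = x - 4*y + 1.
  f_x(P) = 3, f_y(P) = 6 (gradient nonzero, so P is smooth).
Step 3: tangent line at P: 3·(x − 1) + 6·(y − -1) = 0.
Expanding: 3*x + 6*y + 3 = 0.


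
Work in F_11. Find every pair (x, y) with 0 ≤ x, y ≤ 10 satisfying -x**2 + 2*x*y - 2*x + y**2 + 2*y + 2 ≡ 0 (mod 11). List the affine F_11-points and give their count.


Affine F_11-points: {(1, 2), (1, 5), (2, 6), (2, 10), (4, 0), (4, 1), (5, 0), (5, 10), (7, 1), (7, 5), (8, 6), (8, 9)}; count = 12.

For each of the 121 pairs (x, y) ∈ F_11², evaluate f(x, y) mod 11. Record the zeros.
  x = 0: [0↦2, 1↦5, 2↦10, 3↦6, 4↦4, 5↦4, 6↦6, 7↦10, 8↦5, 9↦2, 10↦1]  zeros at y ∈ ∅
  x = 1: [0↦10, 1↦4, 2↦0, 3↦9, 4↦9, 5↦0, 6↦4, 7↦10, 8↦7, 9↦6, 10↦7]  zeros at y ∈ {2, 5}
  x = 2: [0↦5, 1↦1, 2↦10, 3↦10, 4↦1, 5↦5, 6↦0, 7↦8, 8↦7, 9↦8, 10↦0]  zeros at y ∈ {6, 10}
  x = 3: [0↦9, 1↦7, 2↦7, 3↦9, 4↦2, 5↦8, 6↦5, 7↦4, 8↦5, 9↦8, 10↦2]  zeros at y ∈ ∅
  x = 4: [0↦0, 1↦0, 2↦2, 3↦6, 4↦1, 5↦9, 6↦8, 7↦9, 8↦1, 9↦6, 10↦2]  zeros at y ∈ {0, 1}
  x = 5: [0↦0, 1↦2, 2↦6, 3↦1, 4↦9, 5↦8, 6↦9, 7↦1, 8↦6, 9↦2, 10↦0]  zeros at y ∈ {0, 10}
  x = 6: [0↦9, 1↦2, 2↦8, 3↦5, 4↦4, 5↦5, 6↦8, 7↦2, 8↦9, 9↦7, 10↦7]  zeros at y ∈ ∅
  x = 7: [0↦5, 1↦0, 2↦8, 3↦7, 4↦8, 5↦0, 6↦5, 7↦1, 8↦10, 9↦10, 10↦1]  zeros at y ∈ {1, 5}
  x = 8: [0↦10, 1↦7, 2↦6, 3↦7, 4↦10, 5↦4, 6↦0, 7↦9, 8↦9, 9↦0, 10↦4]  zeros at y ∈ {6, 9}
  x = 9: [0↦2, 1↦1, 2↦2, 3↦5, 4↦10, 5↦6, 6↦4, 7↦4, 8↦6, 9↦10, 10↦5]  zeros at y ∈ ∅
  x = 10: [0↦3, 1↦4, 2↦7, 3↦1, 4↦8, 5↦6, 6↦6, 7↦8, 8↦1, 9↦7, 10↦4]  zeros at y ∈ ∅
Collecting zeros: affine points = {(1, 2), (1, 5), (2, 6), (2, 10), (4, 0), (4, 1), (5, 0), (5, 10), (7, 1), (7, 5), (8, 6), (8, 9)}.
Total count |C(F_11)_aff| = 12.


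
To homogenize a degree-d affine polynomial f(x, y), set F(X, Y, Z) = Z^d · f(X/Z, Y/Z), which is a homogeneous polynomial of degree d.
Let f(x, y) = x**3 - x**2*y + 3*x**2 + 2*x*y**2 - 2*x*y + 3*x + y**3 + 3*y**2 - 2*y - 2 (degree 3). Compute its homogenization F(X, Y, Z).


F(X, Y, Z) = X**3 - X**2*Y + 3*X**2*Z + 2*X*Y**2 - 2*X*Y*Z + 3*X*Z**2 + Y**3 + 3*Y**2*Z - 2*Y*Z**2 - 2*Z**3

deg(f) = 3.
Substitute x = X/Z, y = Y/Z into f, then multiply by Z^3.
  monomial 1·x^3·y^0 ↦ 1·X^3·Y^0·Z^0.
  monomial -1·x^2·y^1 ↦ -1·X^2·Y^1·Z^0.
  monomial 3·x^2·y^0 ↦ 3·X^2·Y^0·Z^1.
  monomial 2·x^1·y^2 ↦ 2·X^1·Y^2·Z^0.
  monomial -2·x^1·y^1 ↦ -2·X^1·Y^1·Z^1.
  monomial 3·x^1·y^0 ↦ 3·X^1·Y^0·Z^2.
  monomial 1·x^0·y^3 ↦ 1·X^0·Y^3·Z^0.
  monomial 3·x^0·y^2 ↦ 3·X^0·Y^2·Z^1.
  monomial -2·x^0·y^1 ↦ -2·X^0·Y^1·Z^2.
  monomial -2·x^0·y^0 ↦ -2·X^0·Y^0·Z^3.
Collecting: F(X, Y, Z) = X**3 - X**2*Y + 3*X**2*Z + 2*X*Y**2 - 2*X*Y*Z + 3*X*Z**2 + Y**3 + 3*Y**2*Z - 2*Y*Z**2 - 2*Z**3.


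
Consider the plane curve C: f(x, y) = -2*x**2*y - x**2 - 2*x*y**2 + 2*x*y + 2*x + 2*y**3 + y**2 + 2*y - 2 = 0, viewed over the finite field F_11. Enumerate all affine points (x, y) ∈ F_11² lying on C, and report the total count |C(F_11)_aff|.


Affine F_11-points: {(0, 2), (1, 6), (2, 8), (3, 6), (4, 2), (6, 5), (8, 7), (9, 8), (10, 7)}; count = 9.

For each of the 121 pairs (x, y) ∈ F_11², evaluate f(x, y) mod 11. Record the zeros.
  x = 0: [0↦9, 1↦3, 2↦0, 3↦1, 4↦7, 5↦8, 6↦5, 7↦10, 8↦2, 9↦4, 10↦6]  zeros at y ∈ {2}
  x = 1: [0↦10, 1↦2, 2↦4, 3↦6, 4↦9, 5↦3, 6↦0, 7↦1, 8↦7, 9↦8, 10↦5]  zeros at y ∈ {6}
  x = 2: [0↦9, 1↦6, 2↦9, 3↦8, 4↦4, 5↦9, 6↦2, 7↦6, 8↦0, 9↦7, 10↦6]  zeros at y ∈ {8}
  x = 3: [0↦6, 1↦4, 2↦4, 3↦7, 4↦3, 5↦4, 6↦0, 7↦3, 8↦3, 9↦1, 10↦9]  zeros at y ∈ {6}
  x = 4: [0↦1, 1↦7, 2↦0, 3↦3, 4↦6, 5↦10, 6↦5, 7↦3, 8↦5, 9↦1, 10↦3]  zeros at y ∈ {2}
  x = 5: [0↦5, 1↦4, 2↦8, 3↦7, 4↦2, 5↦5, 6↦6, 7↦6, 8↦6, 9↦7, 10↦10]  zeros at y ∈ ∅
  x = 6: [0↦7, 1↦6, 2↦6, 3↦8, 4↦2, 5↦0, 6↦3, 7↦1, 8↦6, 9↦8, 10↦8]  zeros at y ∈ {5}
  x = 7: [0↦7, 1↦2, 2↦5, 3↦6, 4↦6, 5↦6, 6↦7, 7↦10, 8↦5, 9↦4, 10↦8]  zeros at y ∈ ∅
  x = 8: [0↦5, 1↦3, 2↦5, 3↦1, 4↦3, 5↦1, 6↦7, 7↦0, 8↦3, 9↦6, 10↦10]  zeros at y ∈ {7}
  x = 9: [0↦1, 1↦9, 2↦6, 3↦4, 4↦4, 5↦7, 6↦3, 7↦4, 8↦0, 9↦3, 10↦3]  zeros at y ∈ {8}
  x = 10: [0↦6, 1↦9, 2↦8, 3↦4, 4↦9, 5↦2, 6↦6, 7↦0, 8↦7, 9↦6, 10↦9]  zeros at y ∈ {7}
Collecting zeros: affine points = {(0, 2), (1, 6), (2, 8), (3, 6), (4, 2), (6, 5), (8, 7), (9, 8), (10, 7)}.
Total count |C(F_11)_aff| = 9.


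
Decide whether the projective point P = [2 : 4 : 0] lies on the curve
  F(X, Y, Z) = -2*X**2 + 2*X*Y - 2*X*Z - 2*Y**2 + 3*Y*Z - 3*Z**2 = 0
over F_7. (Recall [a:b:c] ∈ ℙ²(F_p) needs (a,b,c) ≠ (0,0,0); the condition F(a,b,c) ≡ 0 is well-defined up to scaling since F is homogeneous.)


F(2,4,0) ≡ 4 (mod 7); P is NOT on the curve.

Evaluate F(2, 4, 0) term-by-term (mod 7).
  -2*X**2 ↦ -2·4·1·1 = -8
  2*X*Y ↦ 2·2·4·1 = 16
  -2*X*Z ↦ -2·2·1·0 = 0
  -2*Y**2 ↦ -2·1·16·1 = -32
  3*Y*Z ↦ 3·1·4·0 = 0
  -3*Z**2 ↦ -3·1·1·0 = 0
Sum: F(2, 4, 0) = (-8) + (16) + (0) + (-32) + (0) + (0) = -24.
Reducing mod 7: -24 ≡ 4 (mod 7).
Since F(a, b, c) ≡ 4 ≠ 0 (mod 7), P does NOT lie on the curve.


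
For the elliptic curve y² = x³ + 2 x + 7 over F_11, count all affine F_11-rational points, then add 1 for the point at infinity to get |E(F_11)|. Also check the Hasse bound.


Affine points = {(6, 2), (6, 9), (7, 1), (7, 10), (10, 2), (10, 9)}; affine count = 6; |E(F_11)| = 7.

Discriminant check: Δ ∝ 4a³ + 27b² = 4·2³ + 27·7² = 4·8 + 27·49 ≡ 2 (mod 11). Nonzero ⇒ E is nonsingular.
For each x ∈ F_11, compute rhs = x³ + 2·x + 7 mod 11, then count y ∈ F_11 with y² ≡ rhs.
  x = 0: rhs = 7, matching y values: none (0 points).
  x = 1: rhs = 10, matching y values: none (0 points).
  x = 2: rhs = 8, matching y values: none (0 points).
  x = 3: rhs = 7, matching y values: none (0 points).
  x = 4: rhs = 2, matching y values: none (0 points).
  x = 5: rhs = 10, matching y values: none (0 points).
  x = 6: rhs = 4, matching y values: 2, 9 (2 points).
  x = 7: rhs = 1, matching y values: 1, 10 (2 points).
  x = 8: rhs = 7, matching y values: none (0 points).
  x = 9: rhs = 6, matching y values: none (0 points).
  x = 10: rhs = 4, matching y values: 2, 9 (2 points).
Total affine count: 6.
Full point count |E(F_11)| = 6 + 1 = 7.
Hasse bound: |7 − (11+1)| = |-5| = 5 ≤ 2√11 ≈ 6.6332 ✓.


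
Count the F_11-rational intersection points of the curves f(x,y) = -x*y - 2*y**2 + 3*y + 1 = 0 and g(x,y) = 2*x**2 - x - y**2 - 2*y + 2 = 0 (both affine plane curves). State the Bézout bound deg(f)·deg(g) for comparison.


Common zeros: {(5, 8)}; count = 1; Bézout bound = 4.

deg(f) = 2, deg(g) = 2, so Bézout bound = 4.
Scan x ∈ F_11. For each x, list the y ∈ F_11 with f(x, y) ≡ 0 and those with g(x, y) ≡ 0 (mod 11); the common zeros in that column are the intersection.
  x = 0: f ≡ 0 at y ∈ ∅; g ≡ 0 at y ∈ {4, 5}; common: ∅.
  x = 1: f ≡ 0 at y ∈ {3, 9}; g ≡ 0 at y ∈ {1, 8}; common: ∅.
  x = 2: f ≡ 0 at y ∈ {1, 5}; g ≡ 0 at y ∈ {2, 7}; common: ∅.
  x = 3: f ≡ 0 at y ∈ ∅; g ≡ 0 at y ∈ ∅; common: ∅.
  x = 4: f ≡ 0 at y ∈ {6, 10}; g ≡ 0 at y ∈ {2, 7}; common: ∅.
  x = 5: f ≡ 0 at y ∈ {2, 8}; g ≡ 0 at y ∈ {1, 8}; common: {8}.
  x = 6: f ≡ 0 at y ∈ ∅; g ≡ 0 at y ∈ {4, 5}; common: ∅.
  x = 7: f ≡ 0 at y ∈ ∅; g ≡ 0 at y ∈ ∅; common: ∅.
  x = 8: f ≡ 0 at y ∈ {7}; g ≡ 0 at y ∈ ∅; common: ∅.
  x = 9: f ≡ 0 at y ∈ {4}; g ≡ 0 at y ∈ ∅; common: ∅.
  x = 10: f ≡ 0 at y ∈ ∅; g ≡ 0 at y ∈ ∅; common: ∅.
Collecting: common zeros = {(5, 8)}, so the count is 1.
Comparison with the Bézout bound: 1 ≤ 4 = deg(f)·deg(g), as expected for curves with no common component (the affine F_11-count falls short of the bound because intersections may lie at infinity, over extension fields, or carry multiplicity).


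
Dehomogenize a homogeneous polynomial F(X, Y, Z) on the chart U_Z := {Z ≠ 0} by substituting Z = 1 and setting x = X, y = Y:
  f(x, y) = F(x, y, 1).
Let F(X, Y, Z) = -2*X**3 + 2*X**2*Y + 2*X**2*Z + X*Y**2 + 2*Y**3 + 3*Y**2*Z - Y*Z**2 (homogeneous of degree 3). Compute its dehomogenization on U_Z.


f(x, y) = -2*x**3 + 2*x**2*y + 2*x**2 + x*y**2 + 2*y**3 + 3*y**2 - y

On U_Z we set Z = 1. Each monomial c·X^i·Y^j·Z^k in F becomes c·x^i·y^j·1^k = c·x^i·y^j.
Substituting Z = 1: F(X, Y, 1) = -2*x**3 + 2*x**2*y + 2*x**2 + x*y**2 + 2*y**3 + 3*y**2 - y.
Note: deg(f) ≤ deg(F) = 3; strict inequality happens when F is divisible by Z (lost terms).


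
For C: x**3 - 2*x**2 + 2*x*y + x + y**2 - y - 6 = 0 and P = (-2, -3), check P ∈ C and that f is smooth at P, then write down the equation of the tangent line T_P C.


Tangent line at P: 15*x - 11*y - 3 = 0.

Step 1: f(-2, -3) = 0, so P lies on C.
Step 2: partial derivatives
  f_x(x, y) = 3*x**2 - 4*x + 2*y + 1, f_y(x, y) = 2*x + 2*y - 1.
  f_x(P) = 15, f_y(P) = -11 (gradient nonzero, so P is smooth).
Step 3: tangent line at P: 15·(x − -2) + -11·(y − -3) = 0.
Expanding: 15*x - 11*y - 3 = 0.


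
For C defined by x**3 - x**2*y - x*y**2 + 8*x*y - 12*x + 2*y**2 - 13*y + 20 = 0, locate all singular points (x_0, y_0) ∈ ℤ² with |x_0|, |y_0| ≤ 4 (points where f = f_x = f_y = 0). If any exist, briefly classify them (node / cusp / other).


Singular points: {(1, 3)}; classification: cusp.

Compute partial derivatives:
  f_x = 3*x**2 - 2*x*y - y**2 + 8*y - 12.
  f_y = -x**2 - 2*x*y + 8*x + 4*y - 13.
Scan x_0 ∈ {−4, ..., 4}. For each x_0, f_y(x_0, y) is a polynomial in y; find its integer roots y ∈ {−4, ..., 4}, then test f_x and f at those candidates.
  x = -4: f_y(-4, y) = 12*y - 61; no integer root y with |y| ≤ 4.
  x = -3: f_y(-3, y) = 10*y - 46; no integer root y with |y| ≤ 4.
  x = -2: f_y(-2, y) = 8*y - 33; no integer root y with |y| ≤ 4.
  x = -1: f_y(-1, y) = 6*y - 22; no integer root y with |y| ≤ 4.
  x = 0: f_y(0, y) = 4*y - 13; no integer root y with |y| ≤ 4.
  x = 1: f_y(1, y) = 2*y - 6; vanishes at y ∈ {3}. (1, 3): f_x = 0, f = 0 — SINGULAR.
  x = 2: f_y(2, y) = -1; no integer root y with |y| ≤ 4.
  x = 3: f_y(3, y) = 2 - 2*y; vanishes at y ∈ {1}. (3, 1): f_x = 16 ≠ 0.
  x = 4: f_y(4, y) = 3 - 4*y; no integer root y with |y| ≤ 4.
Only singular point on the grid: (1, 3).
Classify: substitute x = 1 + u, y = 3 + v and expand: f = u**3 - u**2*v - u*v**2 + v**2.
No constant or linear terms (consistent with a singular point). Quadratic part: v**2. Cubic part: u**3 - u**2*v - u*v**2.
The quadratic part v**2 is a perfect square, so there is a single (double) tangent line v = 0, i.e. y = 3. Restricting the cubic part to that line (v = 0) leaves u**3 ≠ 0, so f is not divisible by v and the branch is v² ≈ -u**3 to lowest order — this is a cusp.
Classification: cusp.


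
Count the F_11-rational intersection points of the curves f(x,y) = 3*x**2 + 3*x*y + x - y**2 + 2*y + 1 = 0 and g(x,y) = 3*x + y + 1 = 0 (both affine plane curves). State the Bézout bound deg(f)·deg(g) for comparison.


Common zeros: ∅; count = 0; Bézout bound = 2.

deg(f) = 2, deg(g) = 1, so Bézout bound = 2.
Scan x ∈ F_11. For each x, list the y ∈ F_11 with f(x, y) ≡ 0 and those with g(x, y) ≡ 0 (mod 11); the common zeros in that column are the intersection.
  x = 0: f ≡ 0 at y ∈ ∅; g ≡ 0 at y ∈ {10}; common: ∅.
  x = 1: f ≡ 0 at y ∈ {2, 3}; g ≡ 0 at y ∈ {7}; common: ∅.
  x = 2: f ≡ 0 at y ∈ {1, 7}; g ≡ 0 at y ∈ {4}; common: ∅.
  x = 3: f ≡ 0 at y ∈ {3, 8}; g ≡ 0 at y ∈ {1}; common: ∅.
  x = 4: f ≡ 0 at y ∈ {1, 2}; g ≡ 0 at y ∈ {9}; common: ∅.
  x = 5: f ≡ 0 at y ∈ ∅; g ≡ 0 at y ∈ {6}; common: ∅.
  x = 6: f ≡ 0 at y ∈ ∅; g ≡ 0 at y ∈ {3}; common: ∅.
  x = 7: f ≡ 0 at y ∈ {4, 8}; g ≡ 0 at y ∈ {0}; common: ∅.
  x = 8: f ≡ 0 at y ∈ ∅; g ≡ 0 at y ∈ {8}; common: ∅.
  x = 9: f ≡ 0 at y ∈ {0, 7}; g ≡ 0 at y ∈ {5}; common: ∅.
  x = 10: f ≡ 0 at y ∈ ∅; g ≡ 0 at y ∈ {2}; common: ∅.
Collecting: common zeros = ∅, so the count is 0.
Comparison with the Bézout bound: 0 ≤ 2 = deg(f)·deg(g), as expected for curves with no common component (the affine F_11-count falls short of the bound because intersections may lie at infinity, over extension fields, or carry multiplicity).


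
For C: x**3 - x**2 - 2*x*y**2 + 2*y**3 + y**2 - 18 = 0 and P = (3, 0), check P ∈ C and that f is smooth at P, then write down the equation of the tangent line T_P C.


Tangent line at P: 21*x - 63 = 0.

Step 1: f(3, 0) = 0, so P lies on C.
Step 2: partial derivatives
  f_x(x, y) = 3*x**2 - 2*x - 2*y**2, f_y(x, y) = -4*x*y + 6*y**2 + 2*y.
  f_x(P) = 21, f_y(P) = 0 (gradient nonzero, so P is smooth).
Step 3: tangent line at P: 21·(x − 3) + 0·(y − 0) = 0.
Expanding: 21*x - 63 = 0.


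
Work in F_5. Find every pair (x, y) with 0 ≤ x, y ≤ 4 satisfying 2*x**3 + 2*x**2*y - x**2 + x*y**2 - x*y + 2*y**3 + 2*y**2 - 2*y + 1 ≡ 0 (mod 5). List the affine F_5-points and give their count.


Affine F_5-points: {(1, 3), (2, 3), (4, 2)}; count = 3.

For each of the 25 pairs (x, y) ∈ F_5², evaluate f(x, y) mod 5. Record the zeros.
  x = 0: [0↦1, 1↦3, 2↦1, 3↦2, 4↦3]  zeros at y ∈ ∅
  x = 1: [0↦2, 1↦1, 2↦3, 3↦0, 4↦4]  zeros at y ∈ {3}
  x = 2: [0↦3, 1↦3, 2↦3, 3↦0, 4↦1]  zeros at y ∈ {3}
  x = 3: [0↦1, 1↦1, 2↦3, 3↦4, 4↦1]  zeros at y ∈ ∅
  x = 4: [0↦3, 1↦2, 2↦0, 3↦4, 4↦1]  zeros at y ∈ {2}
Collecting zeros: affine points = {(1, 3), (2, 3), (4, 2)}.
Total count |C(F_5)_aff| = 3.


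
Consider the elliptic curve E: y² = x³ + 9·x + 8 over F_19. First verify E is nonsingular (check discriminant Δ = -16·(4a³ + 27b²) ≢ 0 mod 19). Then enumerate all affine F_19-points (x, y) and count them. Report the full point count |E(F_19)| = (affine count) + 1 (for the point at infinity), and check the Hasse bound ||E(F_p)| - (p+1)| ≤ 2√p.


Affine points = {(3, 9), (3, 10), (5, 8), (5, 11), (9, 1), (9, 18), (12, 1), (12, 18), (13, 2), (13, 17), (14, 3), (14, 16), (16, 7), (16, 12), (17, 1), (17, 18), (18, 6), (18, 13)}; affine count = 18; |E(F_19)| = 19.

Discriminant check: Δ ∝ 4a³ + 27b² = 4·9³ + 27·8² = 4·729 + 27·64 ≡ 8 (mod 19). Nonzero ⇒ E is nonsingular.
For each x ∈ F_19, compute rhs = x³ + 9·x + 8 mod 19, then count y ∈ F_19 with y² ≡ rhs.
  x = 0: rhs = 8, matching y values: none (0 points).
  x = 1: rhs = 18, matching y values: none (0 points).
  x = 2: rhs = 15, matching y values: none (0 points).
  x = 3: rhs = 5, matching y values: 9, 10 (2 points).
  x = 4: rhs = 13, matching y values: none (0 points).
  x = 5: rhs = 7, matching y values: 8, 11 (2 points).
  x = 6: rhs = 12, matching y values: none (0 points).
  x = 7: rhs = 15, matching y values: none (0 points).
  x = 8: rhs = 3, matching y values: none (0 points).
  x = 9: rhs = 1, matching y values: 1, 18 (2 points).
  x = 10: rhs = 15, matching y values: none (0 points).
  x = 11: rhs = 13, matching y values: none (0 points).
  x = 12: rhs = 1, matching y values: 1, 18 (2 points).
  x = 13: rhs = 4, matching y values: 2, 17 (2 points).
  x = 14: rhs = 9, matching y values: 3, 16 (2 points).
  x = 15: rhs = 3, matching y values: none (0 points).
  x = 16: rhs = 11, matching y values: 7, 12 (2 points).
  x = 17: rhs = 1, matching y values: 1, 18 (2 points).
  x = 18: rhs = 17, matching y values: 6, 13 (2 points).
Total affine count: 18.
Full point count |E(F_19)| = 18 + 1 = 19.
Hasse bound: |19 − (19+1)| = |-1| = 1 ≤ 2√19 ≈ 8.7178 ✓.


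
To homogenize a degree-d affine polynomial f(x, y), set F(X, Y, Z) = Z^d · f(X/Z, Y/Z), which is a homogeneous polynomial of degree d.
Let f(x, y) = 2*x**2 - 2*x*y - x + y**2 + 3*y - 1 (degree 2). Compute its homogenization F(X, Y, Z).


F(X, Y, Z) = 2*X**2 - 2*X*Y - X*Z + Y**2 + 3*Y*Z - Z**2

deg(f) = 2.
Substitute x = X/Z, y = Y/Z into f, then multiply by Z^2.
  monomial 2·x^2·y^0 ↦ 2·X^2·Y^0·Z^0.
  monomial -2·x^1·y^1 ↦ -2·X^1·Y^1·Z^0.
  monomial -1·x^1·y^0 ↦ -1·X^1·Y^0·Z^1.
  monomial 1·x^0·y^2 ↦ 1·X^0·Y^2·Z^0.
  monomial 3·x^0·y^1 ↦ 3·X^0·Y^1·Z^1.
  monomial -1·x^0·y^0 ↦ -1·X^0·Y^0·Z^2.
Collecting: F(X, Y, Z) = 2*X**2 - 2*X*Y - X*Z + Y**2 + 3*Y*Z - Z**2.


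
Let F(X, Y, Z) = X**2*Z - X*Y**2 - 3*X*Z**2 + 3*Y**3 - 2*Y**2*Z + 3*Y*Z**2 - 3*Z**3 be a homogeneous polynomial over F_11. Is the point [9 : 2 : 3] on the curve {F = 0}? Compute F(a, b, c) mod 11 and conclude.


F(9,2,3) ≡ 3 (mod 11); P is NOT on the curve.

Evaluate F(9, 2, 3) term-by-term (mod 11).
  X**2*Z ↦ 1·81·1·3 = 243
  -X*Y**2 ↦ -1·9·4·1 = -36
  -3*X*Z**2 ↦ -3·9·1·9 = -243
  3*Y**3 ↦ 3·1·8·1 = 24
  -2*Y**2*Z ↦ -2·1·4·3 = -24
  3*Y*Z**2 ↦ 3·1·2·9 = 54
  -3*Z**3 ↦ -3·1·1·27 = -81
Sum: F(9, 2, 3) = (243) + (-36) + (-243) + (24) + (-24) + (54) + (-81) = -63.
Reducing mod 11: -63 ≡ 3 (mod 11).
Since F(a, b, c) ≡ 3 ≠ 0 (mod 11), P does NOT lie on the curve.


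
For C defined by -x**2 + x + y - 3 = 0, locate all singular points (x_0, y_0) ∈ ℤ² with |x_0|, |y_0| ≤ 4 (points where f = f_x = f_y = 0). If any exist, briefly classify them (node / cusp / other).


No singular points in the scanned grid; C is smooth there.

Compute partial derivatives:
  f_x = 1 - 2*x.
  f_y = 1.
f_y = 1 is a nonzero constant, so f_y never vanishes: no point (x, y) can satisfy f = f_x = f_y = 0. In particular no (x, y) ∈ {−4, ..., 4}² is singular; the curve is smooth.


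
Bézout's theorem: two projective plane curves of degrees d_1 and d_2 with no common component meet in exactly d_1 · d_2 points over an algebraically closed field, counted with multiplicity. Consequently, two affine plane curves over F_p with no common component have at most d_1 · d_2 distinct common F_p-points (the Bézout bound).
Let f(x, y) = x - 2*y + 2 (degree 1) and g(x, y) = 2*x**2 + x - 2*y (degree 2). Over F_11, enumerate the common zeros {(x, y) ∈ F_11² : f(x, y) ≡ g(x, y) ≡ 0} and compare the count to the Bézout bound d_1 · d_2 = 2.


Common zeros: {(1, 7), (10, 6)}; count = 2; Bézout bound = 2.

deg(f) = 1, deg(g) = 2, so Bézout bound = 2.
Scan x ∈ F_11. For each x, list the y ∈ F_11 with f(x, y) ≡ 0 and those with g(x, y) ≡ 0 (mod 11); the common zeros in that column are the intersection.
  x = 0: f ≡ 0 at y ∈ {1}; g ≡ 0 at y ∈ {0}; common: ∅.
  x = 1: f ≡ 0 at y ∈ {7}; g ≡ 0 at y ∈ {7}; common: {7}.
  x = 2: f ≡ 0 at y ∈ {2}; g ≡ 0 at y ∈ {5}; common: ∅.
  x = 3: f ≡ 0 at y ∈ {8}; g ≡ 0 at y ∈ {5}; common: ∅.
  x = 4: f ≡ 0 at y ∈ {3}; g ≡ 0 at y ∈ {7}; common: ∅.
  x = 5: f ≡ 0 at y ∈ {9}; g ≡ 0 at y ∈ {0}; common: ∅.
  x = 6: f ≡ 0 at y ∈ {4}; g ≡ 0 at y ∈ {6}; common: ∅.
  x = 7: f ≡ 0 at y ∈ {10}; g ≡ 0 at y ∈ {3}; common: ∅.
  x = 8: f ≡ 0 at y ∈ {5}; g ≡ 0 at y ∈ {2}; common: ∅.
  x = 9: f ≡ 0 at y ∈ {0}; g ≡ 0 at y ∈ {3}; common: ∅.
  x = 10: f ≡ 0 at y ∈ {6}; g ≡ 0 at y ∈ {6}; common: {6}.
Collecting: common zeros = {(1, 7), (10, 6)}, so the count is 2.
Comparison with the Bézout bound: 2 ≤ 2 = deg(f)·deg(g), as expected for curves with no common component (the bound is attained).


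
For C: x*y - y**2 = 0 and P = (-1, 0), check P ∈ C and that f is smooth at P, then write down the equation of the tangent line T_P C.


Tangent line at P: -y = 0.

Step 1: f(-1, 0) = 0, so P lies on C.
Step 2: partial derivatives
  f_x(x, y) = y, f_y(x, y) = x - 2*y.
  f_x(P) = 0, f_y(P) = -1 (gradient nonzero, so P is smooth).
Step 3: tangent line at P: 0·(x − -1) + -1·(y − 0) = 0.
Expanding: -y = 0.


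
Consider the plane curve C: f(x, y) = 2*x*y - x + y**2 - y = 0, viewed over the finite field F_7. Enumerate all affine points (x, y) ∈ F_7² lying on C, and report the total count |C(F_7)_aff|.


Affine F_7-points: {(0, 0), (0, 1), (3, 3), (3, 6), (4, 2), (4, 5)}; count = 6.

For each of the 49 pairs (x, y) ∈ F_7², evaluate f(x, y) mod 7. Record the zeros.
  x = 0: [0↦0, 1↦0, 2↦2, 3↦6, 4↦5, 5↦6, 6↦2]  zeros at y ∈ {0, 1}
  x = 1: [0↦6, 1↦1, 2↦5, 3↦4, 4↦5, 5↦1, 6↦6]  zeros at y ∈ ∅
  x = 2: [0↦5, 1↦2, 2↦1, 3↦2, 4↦5, 5↦3, 6↦3]  zeros at y ∈ ∅
  x = 3: [0↦4, 1↦3, 2↦4, 3↦0, 4↦5, 5↦5, 6↦0]  zeros at y ∈ {3, 6}
  x = 4: [0↦3, 1↦4, 2↦0, 3↦5, 4↦5, 5↦0, 6↦4]  zeros at y ∈ {2, 5}
  x = 5: [0↦2, 1↦5, 2↦3, 3↦3, 4↦5, 5↦2, 6↦1]  zeros at y ∈ ∅
  x = 6: [0↦1, 1↦6, 2↦6, 3↦1, 4↦5, 5↦4, 6↦5]  zeros at y ∈ ∅
Collecting zeros: affine points = {(0, 0), (0, 1), (3, 3), (3, 6), (4, 2), (4, 5)}.
Total count |C(F_7)_aff| = 6.


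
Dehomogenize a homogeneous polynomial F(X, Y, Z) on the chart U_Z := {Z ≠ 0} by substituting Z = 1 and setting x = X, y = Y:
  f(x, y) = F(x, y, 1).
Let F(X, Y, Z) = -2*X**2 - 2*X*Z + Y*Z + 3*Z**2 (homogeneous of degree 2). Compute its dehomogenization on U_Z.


f(x, y) = -2*x**2 - 2*x + y + 3

On U_Z we set Z = 1. Each monomial c·X^i·Y^j·Z^k in F becomes c·x^i·y^j·1^k = c·x^i·y^j.
Substituting Z = 1: F(X, Y, 1) = -2*x**2 - 2*x + y + 3.
Note: deg(f) ≤ deg(F) = 2; strict inequality happens when F is divisible by Z (lost terms).


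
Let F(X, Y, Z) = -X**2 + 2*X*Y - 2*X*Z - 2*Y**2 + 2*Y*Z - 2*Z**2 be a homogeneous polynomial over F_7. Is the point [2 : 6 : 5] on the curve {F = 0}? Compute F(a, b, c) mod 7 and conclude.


F(2,6,5) ≡ 1 (mod 7); P is NOT on the curve.

Evaluate F(2, 6, 5) term-by-term (mod 7).
  -X**2 ↦ -1·4·1·1 = -4
  2*X*Y ↦ 2·2·6·1 = 24
  -2*X*Z ↦ -2·2·1·5 = -20
  -2*Y**2 ↦ -2·1·36·1 = -72
  2*Y*Z ↦ 2·1·6·5 = 60
  -2*Z**2 ↦ -2·1·1·25 = -50
Sum: F(2, 6, 5) = (-4) + (24) + (-20) + (-72) + (60) + (-50) = -62.
Reducing mod 7: -62 ≡ 1 (mod 7).
Since F(a, b, c) ≡ 1 ≠ 0 (mod 7), P does NOT lie on the curve.


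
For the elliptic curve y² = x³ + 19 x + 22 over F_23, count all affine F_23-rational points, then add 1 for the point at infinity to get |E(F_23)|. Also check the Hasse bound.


Affine points = {(4, 1), (4, 22), (5, 9), (5, 14), (9, 5), (9, 18), (10, 4), (10, 19), (12, 0), (15, 5), (15, 18), (16, 11), (16, 12), (18, 3), (18, 20), (22, 5), (22, 18)}; affine count = 17; |E(F_23)| = 18.

Discriminant check: Δ ∝ 4a³ + 27b² = 4·19³ + 27·22² = 4·6859 + 27·484 ≡ 1 (mod 23). Nonzero ⇒ E is nonsingular.
For each x ∈ F_23, compute rhs = x³ + 19·x + 22 mod 23, then count y ∈ F_23 with y² ≡ rhs.
  x = 0: rhs = 22, matching y values: none (0 points).
  x = 1: rhs = 19, matching y values: none (0 points).
  x = 2: rhs = 22, matching y values: none (0 points).
  x = 3: rhs = 14, matching y values: none (0 points).
  x = 4: rhs = 1, matching y values: 1, 22 (2 points).
  x = 5: rhs = 12, matching y values: 9, 14 (2 points).
  x = 6: rhs = 7, matching y values: none (0 points).
  x = 7: rhs = 15, matching y values: none (0 points).
  x = 8: rhs = 19, matching y values: none (0 points).
  x = 9: rhs = 2, matching y values: 5, 18 (2 points).
  x = 10: rhs = 16, matching y values: 4, 19 (2 points).
  x = 11: rhs = 21, matching y values: none (0 points).
  x = 12: rhs = 0, matching y values: 0 (1 points).
  x = 13: rhs = 5, matching y values: none (0 points).
  x = 14: rhs = 19, matching y values: none (0 points).
  x = 15: rhs = 2, matching y values: 5, 18 (2 points).
  x = 16: rhs = 6, matching y values: 11, 12 (2 points).
  x = 17: rhs = 14, matching y values: none (0 points).
  x = 18: rhs = 9, matching y values: 3, 20 (2 points).
  x = 19: rhs = 20, matching y values: none (0 points).
  x = 20: rhs = 7, matching y values: none (0 points).
  x = 21: rhs = 22, matching y values: none (0 points).
  x = 22: rhs = 2, matching y values: 5, 18 (2 points).
Total affine count: 17.
Full point count |E(F_23)| = 17 + 1 = 18.
Hasse bound: |18 − (23+1)| = |-6| = 6 ≤ 2√23 ≈ 9.5917 ✓.
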